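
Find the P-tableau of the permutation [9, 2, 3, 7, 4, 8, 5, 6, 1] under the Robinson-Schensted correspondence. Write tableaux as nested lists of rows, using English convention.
After inserting 9: P = [[9]].
After inserting 2: P = [[2], [9]].
After inserting 3: P = [[2, 3], [9]].
After inserting 7: P = [[2, 3, 7], [9]].
After inserting 4: P = [[2, 3, 4], [7], [9]].
After inserting 8: P = [[2, 3, 4, 8], [7], [9]].
After inserting 5: P = [[2, 3, 4, 5], [7, 8], [9]].
After inserting 6: P = [[2, 3, 4, 5, 6], [7, 8], [9]].
After inserting 1: P = [[1, 3, 4, 5, 6], [2, 8], [7], [9]].

So P = [[1, 3, 4, 5, 6], [2, 8], [7], [9]].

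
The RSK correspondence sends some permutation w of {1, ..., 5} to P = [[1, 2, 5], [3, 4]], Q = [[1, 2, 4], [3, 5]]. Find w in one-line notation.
Reverse the RSK construction: for i from n down to 1, find the cell of Q containing i, remove the entry at that cell from P, and reverse-bump it up through P; the value ejected from row 1 is w(i).

Step i=5: Q has 5 at row 2, column 2; remove 4 from row 2 of P and reverse-bump: 4 enters row 1 and ejects 2. So w(5) = 2. P is now [[1, 4, 5], [3]].
Step i=4: Q has 4 at row 1, column 3; remove that cell from P, ejecting 5. So w(4) = 5. P is now [[1, 4], [3]].
Step i=3: Q has 3 at row 2, column 1; remove 3 from row 2 of P and reverse-bump: 3 enters row 1 and ejects 1. So w(3) = 1. P is now [[3, 4]].
Step i=2: Q has 2 at row 1, column 2; remove that cell from P, ejecting 4. So w(2) = 4. P is now [[3]].
Step i=1: Q has 1 at row 1, column 1; remove that cell from P, ejecting 3. So w(1) = 3. P is now [].

So w = 3 4 1 5 2.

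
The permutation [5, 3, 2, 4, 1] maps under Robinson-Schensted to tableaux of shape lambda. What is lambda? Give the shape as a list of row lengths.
[2, 1, 1, 1]

RSK row insertion gives P = [[1, 4], [2], [3], [5]], which has shape [2, 1, 1, 1].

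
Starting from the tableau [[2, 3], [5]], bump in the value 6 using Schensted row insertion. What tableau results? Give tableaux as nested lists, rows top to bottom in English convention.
6 is larger than every entry of row 1, so it is appended to row 1. The new tableau is [[2, 3, 6], [5]].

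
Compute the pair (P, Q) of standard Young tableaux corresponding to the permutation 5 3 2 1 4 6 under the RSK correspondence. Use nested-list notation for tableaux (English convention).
P = [[1, 4, 6], [2], [3], [5]], Q = [[1, 5, 6], [2], [3], [4]]

Insert each entry of the permutation into P by Schensted row insertion, recording in Q the position of each new cell.

After inserting 5: P = [[5]].
After inserting 3: P = [[3], [5]].
After inserting 2: P = [[2], [3], [5]].
After inserting 1: P = [[1], [2], [3], [5]].
After inserting 4: P = [[1, 4], [2], [3], [5]].
After inserting 6: P = [[1, 4, 6], [2], [3], [5]].

So P = [[1, 4, 6], [2], [3], [5]], Q = [[1, 5, 6], [2], [3], [4]].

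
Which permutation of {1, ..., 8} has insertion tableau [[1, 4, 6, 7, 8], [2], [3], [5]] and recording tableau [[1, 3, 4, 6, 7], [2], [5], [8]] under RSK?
Reverse the RSK construction: for i from n down to 1, find the cell of Q containing i, remove the entry at that cell from P, and reverse-bump it up through P; the value ejected from row 1 is w(i).

Step i=8: Q has 8 at row 4, column 1; remove 5 from row 4 of P and reverse-bump: 5 enters row 3 and ejects 3; 3 enters row 2 and ejects 2; 2 enters row 1 and ejects 1. So w(8) = 1. P is now [[2, 4, 6, 7, 8], [3], [5]].
Step i=7: Q has 7 at row 1, column 5; remove that cell from P, ejecting 8. So w(7) = 8. P is now [[2, 4, 6, 7], [3], [5]].
Step i=6: Q has 6 at row 1, column 4; remove that cell from P, ejecting 7. So w(6) = 7. P is now [[2, 4, 6], [3], [5]].
Step i=5: Q has 5 at row 3, column 1; remove 5 from row 3 of P and reverse-bump: 5 enters row 2 and ejects 3; 3 enters row 1 and ejects 2. So w(5) = 2. P is now [[3, 4, 6], [5]].
Step i=4: Q has 4 at row 1, column 3; remove that cell from P, ejecting 6. So w(4) = 6. P is now [[3, 4], [5]].
Step i=3: Q has 3 at row 1, column 2; remove that cell from P, ejecting 4. So w(3) = 4. P is now [[3], [5]].
Step i=2: Q has 2 at row 2, column 1; remove 5 from row 2 of P and reverse-bump: 5 enters row 1 and ejects 3. So w(2) = 3. P is now [[5]].
Step i=1: Q has 1 at row 1, column 1; remove that cell from P, ejecting 5. So w(1) = 5. P is now [].

So w = 5 3 4 6 2 7 8 1.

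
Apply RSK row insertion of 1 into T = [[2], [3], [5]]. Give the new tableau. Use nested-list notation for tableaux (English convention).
[[1], [2], [3], [5]]

In row 1, 1 replaces 2 (the leftmost entry greater than 1); 2 is bumped to row 2. In row 2, 2 replaces 3 (the leftmost entry greater than 2); 3 is bumped to row 3. In row 3, 3 replaces 5 (the leftmost entry greater than 3); 5 is bumped to row 4. 5 starts a new row 4. The new tableau is [[1], [2], [3], [5]].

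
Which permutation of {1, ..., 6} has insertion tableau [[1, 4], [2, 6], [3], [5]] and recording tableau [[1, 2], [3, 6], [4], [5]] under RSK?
Reverse the RSK construction: for i from n down to 1, find the cell of Q containing i, remove the entry at that cell from P, and reverse-bump it up through P; the value ejected from row 1 is w(i).

Step i=6: Q has 6 at row 2, column 2; remove 6 from row 2 of P and reverse-bump: 6 enters row 1 and ejects 4. So w(6) = 4. P is now [[1, 6], [2], [3], [5]].
Step i=5: Q has 5 at row 4, column 1; remove 5 from row 4 of P and reverse-bump: 5 enters row 3 and ejects 3; 3 enters row 2 and ejects 2; 2 enters row 1 and ejects 1. So w(5) = 1. P is now [[2, 6], [3], [5]].
Step i=4: Q has 4 at row 3, column 1; remove 5 from row 3 of P and reverse-bump: 5 enters row 2 and ejects 3; 3 enters row 1 and ejects 2. So w(4) = 2. P is now [[3, 6], [5]].
Step i=3: Q has 3 at row 2, column 1; remove 5 from row 2 of P and reverse-bump: 5 enters row 1 and ejects 3. So w(3) = 3. P is now [[5, 6]].
Step i=2: Q has 2 at row 1, column 2; remove that cell from P, ejecting 6. So w(2) = 6. P is now [[5]].
Step i=1: Q has 1 at row 1, column 1; remove that cell from P, ejecting 5. So w(1) = 5. P is now [].

So w = 5 6 3 2 1 4.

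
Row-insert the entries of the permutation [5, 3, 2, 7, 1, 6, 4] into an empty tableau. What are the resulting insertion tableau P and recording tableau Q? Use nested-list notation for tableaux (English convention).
Insert each entry of the permutation into P by Schensted row insertion, recording in Q the position of each new cell.

Insert 5: appended to row 1. P = [[5]], Q = [[1]].
Insert 3: 3 bumps 5 from row 1; 5 starts row 2. P = [[3], [5]], Q = [[1], [2]].
Insert 2: 2 bumps 3 from row 1; 3 bumps 5 from row 2; 5 starts row 3. P = [[2], [3], [5]], Q = [[1], [2], [3]].
Insert 7: appended to row 1. P = [[2, 7], [3], [5]], Q = [[1, 4], [2], [3]].
Insert 1: 1 bumps 2 from row 1; 2 bumps 3 from row 2; 3 bumps 5 from row 3; 5 starts row 4. P = [[1, 7], [2], [3], [5]], Q = [[1, 4], [2], [3], [5]].
Insert 6: 6 bumps 7 from row 1; 7 appends to row 2. P = [[1, 6], [2, 7], [3], [5]], Q = [[1, 4], [2, 6], [3], [5]].
Insert 4: 4 bumps 6 from row 1; 6 bumps 7 from row 2; 7 appends to row 3. P = [[1, 4], [2, 6], [3, 7], [5]], Q = [[1, 4], [2, 6], [3, 7], [5]].

So P = [[1, 4], [2, 6], [3, 7], [5]], Q = [[1, 4], [2, 6], [3, 7], [5]].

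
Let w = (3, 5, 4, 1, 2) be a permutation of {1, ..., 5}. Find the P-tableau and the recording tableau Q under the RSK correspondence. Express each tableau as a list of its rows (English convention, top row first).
Insert each entry of the permutation into P by Schensted row insertion, recording in Q the position of each new cell.

Insert 3: appended to row 1. P = [[3]], Q = [[1]].
Insert 5: appended to row 1. P = [[3, 5]], Q = [[1, 2]].
Insert 4: 4 bumps 5 from row 1; 5 starts row 2. P = [[3, 4], [5]], Q = [[1, 2], [3]].
Insert 1: 1 bumps 3 from row 1; 3 bumps 5 from row 2; 5 starts row 3. P = [[1, 4], [3], [5]], Q = [[1, 2], [3], [4]].
Insert 2: 2 bumps 4 from row 1; 4 appends to row 2. P = [[1, 2], [3, 4], [5]], Q = [[1, 2], [3, 5], [4]].

So P = [[1, 2], [3, 4], [5]], Q = [[1, 2], [3, 5], [4]].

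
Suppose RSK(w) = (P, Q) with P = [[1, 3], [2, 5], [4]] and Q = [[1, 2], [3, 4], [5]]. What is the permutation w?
Reverse the RSK construction: for i from n down to 1, find the cell of Q containing i, remove the entry at that cell from P, and reverse-bump it up through P; the value ejected from row 1 is w(i).

Step i=5: Q has 5 at row 3, column 1; remove 4 from row 3 of P and reverse-bump: 4 enters row 2 and ejects 2; 2 enters row 1 and ejects 1. So w(5) = 1. P is now [[2, 3], [4, 5]].
Step i=4: Q has 4 at row 2, column 2; remove 5 from row 2 of P and reverse-bump: 5 enters row 1 and ejects 3. So w(4) = 3. P is now [[2, 5], [4]].
Step i=3: Q has 3 at row 2, column 1; remove 4 from row 2 of P and reverse-bump: 4 enters row 1 and ejects 2. So w(3) = 2. P is now [[4, 5]].
Step i=2: Q has 2 at row 1, column 2; remove that cell from P, ejecting 5. So w(2) = 5. P is now [[4]].
Step i=1: Q has 1 at row 1, column 1; remove that cell from P, ejecting 4. So w(1) = 4. P is now [].

So w = 4 5 2 3 1.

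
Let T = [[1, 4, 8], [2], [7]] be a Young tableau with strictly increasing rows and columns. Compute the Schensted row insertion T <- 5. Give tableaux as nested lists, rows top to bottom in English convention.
[[1, 4, 5], [2, 8], [7]]

In row 1, 5 replaces 8 (the leftmost entry greater than 5); 8 is bumped to row 2. 8 is appended to row 2. The new tableau is [[1, 4, 5], [2, 8], [7]].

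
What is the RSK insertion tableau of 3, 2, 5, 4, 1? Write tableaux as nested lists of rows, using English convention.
Insert 3: appended to row 1. P = [[3]].
Insert 2: 2 bumps 3 from row 1; 3 starts row 2. P = [[2], [3]].
Insert 5: appended to row 1. P = [[2, 5], [3]].
Insert 4: 4 bumps 5 from row 1; 5 appends to row 2. P = [[2, 4], [3, 5]].
Insert 1: 1 bumps 2 from row 1; 2 bumps 3 from row 2; 3 starts row 3. P = [[1, 4], [2, 5], [3]].

So P = [[1, 4], [2, 5], [3]].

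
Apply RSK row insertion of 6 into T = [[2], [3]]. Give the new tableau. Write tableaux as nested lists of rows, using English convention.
6 is larger than every entry of row 1, so it is appended to row 1. The new tableau is [[2, 6], [3]].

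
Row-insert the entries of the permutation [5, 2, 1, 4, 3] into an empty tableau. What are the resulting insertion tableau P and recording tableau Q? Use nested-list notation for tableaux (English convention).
Insert each entry of the permutation into P by Schensted row insertion, recording in Q the position of each new cell.

After inserting 5: P = [[5]].
After inserting 2: P = [[2], [5]].
After inserting 1: P = [[1], [2], [5]].
After inserting 4: P = [[1, 4], [2], [5]].
After inserting 3: P = [[1, 3], [2, 4], [5]].

So P = [[1, 3], [2, 4], [5]], Q = [[1, 4], [2, 5], [3]].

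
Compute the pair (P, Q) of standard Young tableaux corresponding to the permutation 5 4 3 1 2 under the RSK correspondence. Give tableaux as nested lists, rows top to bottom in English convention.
P = [[1, 2], [3], [4], [5]], Q = [[1, 5], [2], [3], [4]]

Insert each entry of the permutation into P by Schensted row insertion, recording in Q the position of each new cell.

Insert 5: appended to row 1. P = [[5]].
Insert 4: 4 bumps 5 from row 1; 5 starts row 2. P = [[4], [5]].
Insert 3: 3 bumps 4 from row 1; 4 bumps 5 from row 2; 5 starts row 3. P = [[3], [4], [5]].
Insert 1: 1 bumps 3 from row 1; 3 bumps 4 from row 2; 4 bumps 5 from row 3; 5 starts row 4. P = [[1], [3], [4], [5]].
Insert 2: appended to row 1. P = [[1, 2], [3], [4], [5]].

So P = [[1, 2], [3], [4], [5]], Q = [[1, 5], [2], [3], [4]].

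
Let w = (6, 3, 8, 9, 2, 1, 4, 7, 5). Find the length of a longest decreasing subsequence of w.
4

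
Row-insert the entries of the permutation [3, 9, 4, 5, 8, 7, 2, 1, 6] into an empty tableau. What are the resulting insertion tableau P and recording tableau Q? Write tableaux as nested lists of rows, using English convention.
Insert each entry of the permutation into P by Schensted row insertion, recording in Q the position of each new cell.

Insert 3: appended to row 1. P = [[3]].
Insert 9: appended to row 1. P = [[3, 9]].
Insert 4: 4 bumps 9 from row 1; 9 starts row 2. P = [[3, 4], [9]].
Insert 5: appended to row 1. P = [[3, 4, 5], [9]].
Insert 8: appended to row 1. P = [[3, 4, 5, 8], [9]].
Insert 7: 7 bumps 8 from row 1; 8 bumps 9 from row 2; 9 starts row 3. P = [[3, 4, 5, 7], [8], [9]].
Insert 2: 2 bumps 3 from row 1; 3 bumps 8 from row 2; 8 bumps 9 from row 3; 9 starts row 4. P = [[2, 4, 5, 7], [3], [8], [9]].
Insert 1: 1 bumps 2 from row 1; 2 bumps 3 from row 2; 3 bumps 8 from row 3; 8 bumps 9 from row 4; 9 starts row 5. P = [[1, 4, 5, 7], [2], [3], [8], [9]].
Insert 6: 6 bumps 7 from row 1; 7 appends to row 2. P = [[1, 4, 5, 6], [2, 7], [3], [8], [9]].

So P = [[1, 4, 5, 6], [2, 7], [3], [8], [9]], Q = [[1, 2, 4, 5], [3, 9], [6], [7], [8]].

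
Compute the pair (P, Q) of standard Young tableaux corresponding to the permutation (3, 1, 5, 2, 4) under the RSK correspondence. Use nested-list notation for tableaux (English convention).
P = [[1, 2, 4], [3, 5]], Q = [[1, 3, 5], [2, 4]]

Insert each entry of the permutation into P by Schensted row insertion, recording in Q the position of each new cell.

Insert 3: appended to row 1. P = [[3]].
Insert 1: 1 bumps 3 from row 1; 3 starts row 2. P = [[1], [3]].
Insert 5: appended to row 1. P = [[1, 5], [3]].
Insert 2: 2 bumps 5 from row 1; 5 appends to row 2. P = [[1, 2], [3, 5]].
Insert 4: appended to row 1. P = [[1, 2, 4], [3, 5]].

So P = [[1, 2, 4], [3, 5]], Q = [[1, 3, 5], [2, 4]].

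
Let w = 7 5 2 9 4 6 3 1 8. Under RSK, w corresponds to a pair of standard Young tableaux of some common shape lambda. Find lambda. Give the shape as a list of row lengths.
[4, 2, 1, 1, 1]

Row-insert each entry into an empty tableau.

After inserting 7: P = [[7]].
After inserting 5: P = [[5], [7]].
After inserting 2: P = [[2], [5], [7]].
After inserting 9: P = [[2, 9], [5], [7]].
After inserting 4: P = [[2, 4], [5, 9], [7]].
After inserting 6: P = [[2, 4, 6], [5, 9], [7]].
After inserting 3: P = [[2, 3, 6], [4, 9], [5], [7]].
After inserting 1: P = [[1, 3, 6], [2, 9], [4], [5], [7]].
After inserting 8: P = [[1, 3, 6, 8], [2, 9], [4], [5], [7]].

The final insertion tableau P = [[1, 3, 6, 8], [2, 9], [4], [5], [7]] has shape [4, 2, 1, 1, 1].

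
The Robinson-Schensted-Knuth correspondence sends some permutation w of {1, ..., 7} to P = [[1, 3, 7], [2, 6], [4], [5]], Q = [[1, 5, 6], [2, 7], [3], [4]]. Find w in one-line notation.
Reverse RSK: for i = n, n-1, ..., 1, locate i in Q, remove the corresponding corner cell from P, and reverse-bump its entry up through P; the value ejected from row 1 is w(i).

So w = 5 4 2 1 6 7 3.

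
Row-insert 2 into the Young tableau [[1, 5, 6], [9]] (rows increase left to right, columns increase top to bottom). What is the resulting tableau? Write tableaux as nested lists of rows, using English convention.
[[1, 2, 6], [5], [9]]

In row 1, 2 replaces 5 (the leftmost entry greater than 2); 5 is bumped to row 2. In row 2, 5 replaces 9 (the leftmost entry greater than 5); 9 is bumped to row 3. 9 starts a new row 3. The new tableau is [[1, 2, 6], [5], [9]].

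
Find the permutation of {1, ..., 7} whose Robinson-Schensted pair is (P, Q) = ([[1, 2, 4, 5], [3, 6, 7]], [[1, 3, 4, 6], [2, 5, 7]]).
Reverse RSK: for i = n, n-1, ..., 1, locate i in Q, remove the corresponding corner cell from P, and reverse-bump its entry up through P; the value ejected from row 1 is w(i).

So w = 3 1 2 6 4 7 5.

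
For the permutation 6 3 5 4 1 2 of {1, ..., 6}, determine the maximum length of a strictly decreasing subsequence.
4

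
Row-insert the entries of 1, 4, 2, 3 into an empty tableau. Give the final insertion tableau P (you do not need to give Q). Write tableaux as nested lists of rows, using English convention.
After inserting 1: P = [[1]].
After inserting 4: P = [[1, 4]].
After inserting 2: P = [[1, 2], [4]].
After inserting 3: P = [[1, 2, 3], [4]].

So P = [[1, 2, 3], [4]].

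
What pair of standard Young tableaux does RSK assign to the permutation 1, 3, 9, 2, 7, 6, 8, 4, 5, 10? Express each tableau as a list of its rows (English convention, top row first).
Insert each entry of the permutation into P by Schensted row insertion, recording in Q the position of each new cell.

Insert 1: appended to row 1. P = [[1]], Q = [[1]].
Insert 3: appended to row 1. P = [[1, 3]], Q = [[1, 2]].
Insert 9: appended to row 1. P = [[1, 3, 9]], Q = [[1, 2, 3]].
Insert 2: 2 bumps 3 from row 1; 3 starts row 2. P = [[1, 2, 9], [3]], Q = [[1, 2, 3], [4]].
Insert 7: 7 bumps 9 from row 1; 9 appends to row 2. P = [[1, 2, 7], [3, 9]], Q = [[1, 2, 3], [4, 5]].
Insert 6: 6 bumps 7 from row 1; 7 bumps 9 from row 2; 9 starts row 3. P = [[1, 2, 6], [3, 7], [9]], Q = [[1, 2, 3], [4, 5], [6]].
Insert 8: appended to row 1. P = [[1, 2, 6, 8], [3, 7], [9]], Q = [[1, 2, 3, 7], [4, 5], [6]].
Insert 4: 4 bumps 6 from row 1; 6 bumps 7 from row 2; 7 bumps 9 from row 3; 9 starts row 4. P = [[1, 2, 4, 8], [3, 6], [7], [9]], Q = [[1, 2, 3, 7], [4, 5], [6], [8]].
Insert 5: 5 bumps 8 from row 1; 8 appends to row 2. P = [[1, 2, 4, 5], [3, 6, 8], [7], [9]], Q = [[1, 2, 3, 7], [4, 5, 9], [6], [8]].
Insert 10: appended to row 1. P = [[1, 2, 4, 5, 10], [3, 6, 8], [7], [9]], Q = [[1, 2, 3, 7, 10], [4, 5, 9], [6], [8]].

So P = [[1, 2, 4, 5, 10], [3, 6, 8], [7], [9]], Q = [[1, 2, 3, 7, 10], [4, 5, 9], [6], [8]].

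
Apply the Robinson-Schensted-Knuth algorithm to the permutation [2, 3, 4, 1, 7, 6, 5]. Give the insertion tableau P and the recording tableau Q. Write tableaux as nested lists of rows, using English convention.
Insert each entry of the permutation into P by Schensted row insertion, recording in Q the position of each new cell.

Insert 2: appended to row 1. P = [[2]].
Insert 3: appended to row 1. P = [[2, 3]].
Insert 4: appended to row 1. P = [[2, 3, 4]].
Insert 1: 1 bumps 2 from row 1; 2 starts row 2. P = [[1, 3, 4], [2]].
Insert 7: appended to row 1. P = [[1, 3, 4, 7], [2]].
Insert 6: 6 bumps 7 from row 1; 7 appends to row 2. P = [[1, 3, 4, 6], [2, 7]].
Insert 5: 5 bumps 6 from row 1; 6 bumps 7 from row 2; 7 starts row 3. P = [[1, 3, 4, 5], [2, 6], [7]].

So P = [[1, 3, 4, 5], [2, 6], [7]], Q = [[1, 2, 3, 5], [4, 6], [7]].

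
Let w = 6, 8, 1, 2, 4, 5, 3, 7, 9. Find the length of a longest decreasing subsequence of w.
3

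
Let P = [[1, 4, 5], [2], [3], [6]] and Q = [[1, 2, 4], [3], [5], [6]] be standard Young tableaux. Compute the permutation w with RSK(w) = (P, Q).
Reverse the RSK construction: for i from n down to 1, find the cell of Q containing i, remove the entry at that cell from P, and reverse-bump it up through P; the value ejected from row 1 is w(i).

Step i=6: Q has 6 at row 4, column 1; remove 6 from row 4 of P and reverse-bump: 6 enters row 3 and ejects 3; 3 enters row 2 and ejects 2; 2 enters row 1 and ejects 1. So w(6) = 1. P is now [[2, 4, 5], [3], [6]].
Step i=5: Q has 5 at row 3, column 1; remove 6 from row 3 of P and reverse-bump: 6 enters row 2 and ejects 3; 3 enters row 1 and ejects 2. So w(5) = 2. P is now [[3, 4, 5], [6]].
Step i=4: Q has 4 at row 1, column 3; remove that cell from P, ejecting 5. So w(4) = 5. P is now [[3, 4], [6]].
Step i=3: Q has 3 at row 2, column 1; remove 6 from row 2 of P and reverse-bump: 6 enters row 1 and ejects 4. So w(3) = 4. P is now [[3, 6]].
Step i=2: Q has 2 at row 1, column 2; remove that cell from P, ejecting 6. So w(2) = 6. P is now [[3]].
Step i=1: Q has 1 at row 1, column 1; remove that cell from P, ejecting 3. So w(1) = 3. P is now [].

So w = 3 6 4 5 2 1.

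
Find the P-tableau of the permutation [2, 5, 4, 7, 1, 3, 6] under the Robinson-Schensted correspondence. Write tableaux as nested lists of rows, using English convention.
P = [[1, 3, 6], [2, 4, 7], [5]]

Insert 2: appended to row 1. P = [[2]].
Insert 5: appended to row 1. P = [[2, 5]].
Insert 4: 4 bumps 5 from row 1; 5 starts row 2. P = [[2, 4], [5]].
Insert 7: appended to row 1. P = [[2, 4, 7], [5]].
Insert 1: 1 bumps 2 from row 1; 2 bumps 5 from row 2; 5 starts row 3. P = [[1, 4, 7], [2], [5]].
Insert 3: 3 bumps 4 from row 1; 4 appends to row 2. P = [[1, 3, 7], [2, 4], [5]].
Insert 6: 6 bumps 7 from row 1; 7 appends to row 2. P = [[1, 3, 6], [2, 4, 7], [5]].

So P = [[1, 3, 6], [2, 4, 7], [5]].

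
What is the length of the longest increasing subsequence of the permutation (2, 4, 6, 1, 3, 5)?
3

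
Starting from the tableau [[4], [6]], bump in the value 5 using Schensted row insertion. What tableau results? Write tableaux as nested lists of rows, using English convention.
[[4, 5], [6]]

5 is larger than every entry of row 1, so it is appended to row 1. The new tableau is [[4, 5], [6]].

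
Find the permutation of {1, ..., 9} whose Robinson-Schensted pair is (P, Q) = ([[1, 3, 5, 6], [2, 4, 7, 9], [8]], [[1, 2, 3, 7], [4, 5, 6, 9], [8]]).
Reverse the RSK construction: for i from n down to 1, find the cell of Q containing i, remove the entry at that cell from P, and reverse-bump it up through P; the value ejected from row 1 is w(i).

Step i=9: Q has 9 at row 2, column 4; remove 9 from row 2 of P and reverse-bump: 9 enters row 1 and ejects 6. So w(9) = 6. P is now [[1, 3, 5, 9], [2, 4, 7], [8]].
Step i=8: Q has 8 at row 3, column 1; remove 8 from row 3 of P and reverse-bump: 8 enters row 2 and ejects 7; 7 enters row 1 and ejects 5. So w(8) = 5. P is now [[1, 3, 7, 9], [2, 4, 8]].
Step i=7: Q has 7 at row 1, column 4; remove that cell from P, ejecting 9. So w(7) = 9. P is now [[1, 3, 7], [2, 4, 8]].
Step i=6: Q has 6 at row 2, column 3; remove 8 from row 2 of P and reverse-bump: 8 enters row 1 and ejects 7. So w(6) = 7. P is now [[1, 3, 8], [2, 4]].
Step i=5: Q has 5 at row 2, column 2; remove 4 from row 2 of P and reverse-bump: 4 enters row 1 and ejects 3. So w(5) = 3. P is now [[1, 4, 8], [2]].
Step i=4: Q has 4 at row 2, column 1; remove 2 from row 2 of P and reverse-bump: 2 enters row 1 and ejects 1. So w(4) = 1. P is now [[2, 4, 8]].
Step i=3: Q has 3 at row 1, column 3; remove that cell from P, ejecting 8. So w(3) = 8. P is now [[2, 4]].
Step i=2: Q has 2 at row 1, column 2; remove that cell from P, ejecting 4. So w(2) = 4. P is now [[2]].
Step i=1: Q has 1 at row 1, column 1; remove that cell from P, ejecting 2. So w(1) = 2. P is now [].

So w = 2 4 8 1 3 7 9 5 6.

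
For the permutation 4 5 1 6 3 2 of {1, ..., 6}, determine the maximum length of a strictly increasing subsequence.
3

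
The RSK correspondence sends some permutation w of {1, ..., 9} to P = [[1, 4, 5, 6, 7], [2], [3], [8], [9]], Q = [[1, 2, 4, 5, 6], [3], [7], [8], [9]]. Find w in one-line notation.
Reverse RSK: for i = n, n-1, ..., 1, locate i in Q, remove the corresponding corner cell from P, and reverse-bump its entry up through P; the value ejected from row 1 is w(i).

So w = 3 9 4 5 6 8 7 2 1.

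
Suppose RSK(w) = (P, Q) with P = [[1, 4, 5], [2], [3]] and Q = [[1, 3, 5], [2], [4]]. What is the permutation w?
3 2 4 1 5

Reverse the RSK construction: for i from n down to 1, find the cell of Q containing i, remove the entry at that cell from P, and reverse-bump it up through P; the value ejected from row 1 is w(i).

Step i=5: Q has 5 at row 1, column 3; remove that cell from P, ejecting 5. So w(5) = 5. P is now [[1, 4], [2], [3]].
Step i=4: Q has 4 at row 3, column 1; remove 3 from row 3 of P and reverse-bump: 3 enters row 2 and ejects 2; 2 enters row 1 and ejects 1. So w(4) = 1. P is now [[2, 4], [3]].
Step i=3: Q has 3 at row 1, column 2; remove that cell from P, ejecting 4. So w(3) = 4. P is now [[2], [3]].
Step i=2: Q has 2 at row 2, column 1; remove 3 from row 2 of P and reverse-bump: 3 enters row 1 and ejects 2. So w(2) = 2. P is now [[3]].
Step i=1: Q has 1 at row 1, column 1; remove that cell from P, ejecting 3. So w(1) = 3. P is now [].

So w = 3 2 4 1 5.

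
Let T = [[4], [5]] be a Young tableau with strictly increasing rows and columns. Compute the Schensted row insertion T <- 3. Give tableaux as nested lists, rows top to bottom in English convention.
In row 1, 3 replaces 4 (the leftmost entry greater than 3); 4 is bumped to row 2. In row 2, 4 replaces 5 (the leftmost entry greater than 4); 5 is bumped to row 3. 5 starts a new row 3. The new tableau is [[3], [4], [5]].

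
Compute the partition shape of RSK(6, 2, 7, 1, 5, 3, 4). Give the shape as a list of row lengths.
Row-insert each entry into an empty tableau.

After inserting 6: P = [[6]].
After inserting 2: P = [[2], [6]].
After inserting 7: P = [[2, 7], [6]].
After inserting 1: P = [[1, 7], [2], [6]].
After inserting 5: P = [[1, 5], [2, 7], [6]].
After inserting 3: P = [[1, 3], [2, 5], [6, 7]].
After inserting 4: P = [[1, 3, 4], [2, 5], [6, 7]].

The final insertion tableau P = [[1, 3, 4], [2, 5], [6, 7]] has shape [3, 2, 2].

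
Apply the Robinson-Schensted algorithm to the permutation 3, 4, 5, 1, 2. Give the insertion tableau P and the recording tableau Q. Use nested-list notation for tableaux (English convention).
Insert each entry of the permutation into P by Schensted row insertion, recording in Q the position of each new cell.

Insert 3: appended to row 1. P = [[3]].
Insert 4: appended to row 1. P = [[3, 4]].
Insert 5: appended to row 1. P = [[3, 4, 5]].
Insert 1: 1 bumps 3 from row 1; 3 starts row 2. P = [[1, 4, 5], [3]].
Insert 2: 2 bumps 4 from row 1; 4 appends to row 2. P = [[1, 2, 5], [3, 4]].

So P = [[1, 2, 5], [3, 4]], Q = [[1, 2, 3], [4, 5]].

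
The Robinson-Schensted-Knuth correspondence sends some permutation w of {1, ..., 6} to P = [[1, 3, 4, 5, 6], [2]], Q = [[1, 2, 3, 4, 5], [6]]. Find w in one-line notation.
2 3 4 5 6 1

Reverse the RSK construction: for i from n down to 1, find the cell of Q containing i, remove the entry at that cell from P, and reverse-bump it up through P; the value ejected from row 1 is w(i).

Step i=6: Q has 6 at row 2, column 1; remove 2 from row 2 of P and reverse-bump: 2 enters row 1 and ejects 1. So w(6) = 1. P is now [[2, 3, 4, 5, 6]].
Step i=5: Q has 5 at row 1, column 5; remove that cell from P, ejecting 6. So w(5) = 6. P is now [[2, 3, 4, 5]].
Step i=4: Q has 4 at row 1, column 4; remove that cell from P, ejecting 5. So w(4) = 5. P is now [[2, 3, 4]].
Step i=3: Q has 3 at row 1, column 3; remove that cell from P, ejecting 4. So w(3) = 4. P is now [[2, 3]].
Step i=2: Q has 2 at row 1, column 2; remove that cell from P, ejecting 3. So w(2) = 3. P is now [[2]].
Step i=1: Q has 1 at row 1, column 1; remove that cell from P, ejecting 2. So w(1) = 2. P is now [].

So w = 2 3 4 5 6 1.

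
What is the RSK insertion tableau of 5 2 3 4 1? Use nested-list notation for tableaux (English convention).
Insert 5: appended to row 1. P = [[5]].
Insert 2: 2 bumps 5 from row 1; 5 starts row 2. P = [[2], [5]].
Insert 3: appended to row 1. P = [[2, 3], [5]].
Insert 4: appended to row 1. P = [[2, 3, 4], [5]].
Insert 1: 1 bumps 2 from row 1; 2 bumps 5 from row 2; 5 starts row 3. P = [[1, 3, 4], [2], [5]].

So P = [[1, 3, 4], [2], [5]].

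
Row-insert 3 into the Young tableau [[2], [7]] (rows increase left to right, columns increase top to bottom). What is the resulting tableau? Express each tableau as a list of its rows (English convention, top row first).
3 is larger than every entry of row 1, so it is appended to row 1. The new tableau is [[2, 3], [7]].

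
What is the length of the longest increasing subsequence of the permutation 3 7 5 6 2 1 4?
3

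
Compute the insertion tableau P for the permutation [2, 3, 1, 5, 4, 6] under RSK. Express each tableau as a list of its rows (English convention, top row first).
Insert 2: appended to row 1. P = [[2]].
Insert 3: appended to row 1. P = [[2, 3]].
Insert 1: 1 bumps 2 from row 1; 2 starts row 2. P = [[1, 3], [2]].
Insert 5: appended to row 1. P = [[1, 3, 5], [2]].
Insert 4: 4 bumps 5 from row 1; 5 appends to row 2. P = [[1, 3, 4], [2, 5]].
Insert 6: appended to row 1. P = [[1, 3, 4, 6], [2, 5]].

So P = [[1, 3, 4, 6], [2, 5]].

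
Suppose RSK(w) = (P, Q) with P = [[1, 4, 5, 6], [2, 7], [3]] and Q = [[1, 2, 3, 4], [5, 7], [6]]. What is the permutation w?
3 4 5 7 2 1 6

Reverse the RSK construction: for i from n down to 1, find the cell of Q containing i, remove the entry at that cell from P, and reverse-bump it up through P; the value ejected from row 1 is w(i).

Step i=7: Q has 7 at row 2, column 2; remove 7 from row 2 of P and reverse-bump: 7 enters row 1 and ejects 6. So w(7) = 6. P is now [[1, 4, 5, 7], [2], [3]].
Step i=6: Q has 6 at row 3, column 1; remove 3 from row 3 of P and reverse-bump: 3 enters row 2 and ejects 2; 2 enters row 1 and ejects 1. So w(6) = 1. P is now [[2, 4, 5, 7], [3]].
Step i=5: Q has 5 at row 2, column 1; remove 3 from row 2 of P and reverse-bump: 3 enters row 1 and ejects 2. So w(5) = 2. P is now [[3, 4, 5, 7]].
Step i=4: Q has 4 at row 1, column 4; remove that cell from P, ejecting 7. So w(4) = 7. P is now [[3, 4, 5]].
Step i=3: Q has 3 at row 1, column 3; remove that cell from P, ejecting 5. So w(3) = 5. P is now [[3, 4]].
Step i=2: Q has 2 at row 1, column 2; remove that cell from P, ejecting 4. So w(2) = 4. P is now [[3]].
Step i=1: Q has 1 at row 1, column 1; remove that cell from P, ejecting 3. So w(1) = 3. P is now [].

So w = 3 4 5 7 2 1 6.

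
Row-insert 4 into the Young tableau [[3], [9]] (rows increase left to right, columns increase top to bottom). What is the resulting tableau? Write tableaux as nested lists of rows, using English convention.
[[3, 4], [9]]

4 is larger than every entry of row 1, so it is appended to row 1. The new tableau is [[3, 4], [9]].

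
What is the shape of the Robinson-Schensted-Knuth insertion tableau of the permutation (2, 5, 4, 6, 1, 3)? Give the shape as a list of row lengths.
Row-insert each entry into an empty tableau.

After inserting 2: P = [[2]].
After inserting 5: P = [[2, 5]].
After inserting 4: P = [[2, 4], [5]].
After inserting 6: P = [[2, 4, 6], [5]].
After inserting 1: P = [[1, 4, 6], [2], [5]].
After inserting 3: P = [[1, 3, 6], [2, 4], [5]].

The final insertion tableau P = [[1, 3, 6], [2, 4], [5]] has shape [3, 2, 1].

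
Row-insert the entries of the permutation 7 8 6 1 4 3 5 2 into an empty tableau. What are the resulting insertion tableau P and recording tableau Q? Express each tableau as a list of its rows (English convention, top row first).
P = [[1, 2, 5], [3, 8], [4], [6], [7]], Q = [[1, 2, 7], [3, 5], [4], [6], [8]]

Insert each entry of the permutation into P by Schensted row insertion, recording in Q the position of each new cell.

After inserting 7: P = [[7]].
After inserting 8: P = [[7, 8]].
After inserting 6: P = [[6, 8], [7]].
After inserting 1: P = [[1, 8], [6], [7]].
After inserting 4: P = [[1, 4], [6, 8], [7]].
After inserting 3: P = [[1, 3], [4, 8], [6], [7]].
After inserting 5: P = [[1, 3, 5], [4, 8], [6], [7]].
After inserting 2: P = [[1, 2, 5], [3, 8], [4], [6], [7]].

So P = [[1, 2, 5], [3, 8], [4], [6], [7]], Q = [[1, 2, 7], [3, 5], [4], [6], [8]].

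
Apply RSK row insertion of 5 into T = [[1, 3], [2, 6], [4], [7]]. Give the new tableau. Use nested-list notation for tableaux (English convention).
[[1, 3, 5], [2, 6], [4], [7]]

5 is larger than every entry of row 1, so it is appended to row 1. The new tableau is [[1, 3, 5], [2, 6], [4], [7]].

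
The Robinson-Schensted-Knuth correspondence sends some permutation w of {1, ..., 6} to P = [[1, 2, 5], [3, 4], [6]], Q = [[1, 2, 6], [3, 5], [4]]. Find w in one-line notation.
Reverse the RSK construction: for i from n down to 1, find the cell of Q containing i, remove the entry at that cell from P, and reverse-bump it up through P; the value ejected from row 1 is w(i).

Step i=6: Q has 6 at row 1, column 3; remove that cell from P, ejecting 5. So w(6) = 5. P is now [[1, 2], [3, 4], [6]].
Step i=5: Q has 5 at row 2, column 2; remove 4 from row 2 of P and reverse-bump: 4 enters row 1 and ejects 2. So w(5) = 2. P is now [[1, 4], [3], [6]].
Step i=4: Q has 4 at row 3, column 1; remove 6 from row 3 of P and reverse-bump: 6 enters row 2 and ejects 3; 3 enters row 1 and ejects 1. So w(4) = 1. P is now [[3, 4], [6]].
Step i=3: Q has 3 at row 2, column 1; remove 6 from row 2 of P and reverse-bump: 6 enters row 1 and ejects 4. So w(3) = 4. P is now [[3, 6]].
Step i=2: Q has 2 at row 1, column 2; remove that cell from P, ejecting 6. So w(2) = 6. P is now [[3]].
Step i=1: Q has 1 at row 1, column 1; remove that cell from P, ejecting 3. So w(1) = 3. P is now [].

So w = 3 6 4 1 2 5.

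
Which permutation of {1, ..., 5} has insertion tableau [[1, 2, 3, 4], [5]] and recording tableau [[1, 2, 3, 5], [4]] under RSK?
1 2 5 3 4

Reverse RSK: for i = n, n-1, ..., 1, locate i in Q, remove the corresponding corner cell from P, and reverse-bump its entry up through P; the value ejected from row 1 is w(i).

So w = 1 2 5 3 4.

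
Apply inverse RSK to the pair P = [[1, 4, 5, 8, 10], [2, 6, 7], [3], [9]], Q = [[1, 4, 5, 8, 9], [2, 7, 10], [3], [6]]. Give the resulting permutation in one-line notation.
Reverse the RSK construction: for i from n down to 1, find the cell of Q containing i, remove the entry at that cell from P, and reverse-bump it up through P; the value ejected from row 1 is w(i).

Step i=10: Q has 10 at row 2, column 3; remove 7 from row 2 of P and reverse-bump: 7 enters row 1 and ejects 5. So w(10) = 5. P is now [[1, 4, 7, 8, 10], [2, 6], [3], [9]].
Step i=9: Q has 9 at row 1, column 5; remove that cell from P, ejecting 10. So w(9) = 10. P is now [[1, 4, 7, 8], [2, 6], [3], [9]].
Step i=8: Q has 8 at row 1, column 4; remove that cell from P, ejecting 8. So w(8) = 8. P is now [[1, 4, 7], [2, 6], [3], [9]].
Step i=7: Q has 7 at row 2, column 2; remove 6 from row 2 of P and reverse-bump: 6 enters row 1 and ejects 4. So w(7) = 4. P is now [[1, 6, 7], [2], [3], [9]].
Step i=6: Q has 6 at row 4, column 1; remove 9 from row 4 of P and reverse-bump: 9 enters row 3 and ejects 3; 3 enters row 2 and ejects 2; 2 enters row 1 and ejects 1. So w(6) = 1. P is now [[2, 6, 7], [3], [9]].
Step i=5: Q has 5 at row 1, column 3; remove that cell from P, ejecting 7. So w(5) = 7. P is now [[2, 6], [3], [9]].
Step i=4: Q has 4 at row 1, column 2; remove that cell from P, ejecting 6. So w(4) = 6. P is now [[2], [3], [9]].
Step i=3: Q has 3 at row 3, column 1; remove 9 from row 3 of P and reverse-bump: 9 enters row 2 and ejects 3; 3 enters row 1 and ejects 2. So w(3) = 2. P is now [[3], [9]].
Step i=2: Q has 2 at row 2, column 1; remove 9 from row 2 of P and reverse-bump: 9 enters row 1 and ejects 3. So w(2) = 3. P is now [[9]].
Step i=1: Q has 1 at row 1, column 1; remove that cell from P, ejecting 9. So w(1) = 9. P is now [].

So w = 9 3 2 6 7 1 4 8 10 5.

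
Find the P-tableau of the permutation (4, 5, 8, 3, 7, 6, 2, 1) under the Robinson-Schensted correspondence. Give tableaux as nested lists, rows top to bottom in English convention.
Insert 4: appended to row 1. P = [[4]].
Insert 5: appended to row 1. P = [[4, 5]].
Insert 8: appended to row 1. P = [[4, 5, 8]].
Insert 3: 3 bumps 4 from row 1; 4 starts row 2. P = [[3, 5, 8], [4]].
Insert 7: 7 bumps 8 from row 1; 8 appends to row 2. P = [[3, 5, 7], [4, 8]].
Insert 6: 6 bumps 7 from row 1; 7 bumps 8 from row 2; 8 starts row 3. P = [[3, 5, 6], [4, 7], [8]].
Insert 2: 2 bumps 3 from row 1; 3 bumps 4 from row 2; 4 bumps 8 from row 3; 8 starts row 4. P = [[2, 5, 6], [3, 7], [4], [8]].
Insert 1: 1 bumps 2 from row 1; 2 bumps 3 from row 2; 3 bumps 4 from row 3; 4 bumps 8 from row 4; 8 starts row 5. P = [[1, 5, 6], [2, 7], [3], [4], [8]].

So P = [[1, 5, 6], [2, 7], [3], [4], [8]].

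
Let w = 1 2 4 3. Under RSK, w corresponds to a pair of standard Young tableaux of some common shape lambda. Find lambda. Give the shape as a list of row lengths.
[3, 1]

Row-insert each entry into an empty tableau.

After inserting 1: P = [[1]].
After inserting 2: P = [[1, 2]].
After inserting 4: P = [[1, 2, 4]].
After inserting 3: P = [[1, 2, 3], [4]].

The final insertion tableau P = [[1, 2, 3], [4]] has shape [3, 1].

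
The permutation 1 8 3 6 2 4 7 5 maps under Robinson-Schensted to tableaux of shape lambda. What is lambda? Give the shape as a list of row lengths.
[4, 3, 1]

Row-insert each entry into an empty tableau.

After inserting 1: P = [[1]].
After inserting 8: P = [[1, 8]].
After inserting 3: P = [[1, 3], [8]].
After inserting 6: P = [[1, 3, 6], [8]].
After inserting 2: P = [[1, 2, 6], [3], [8]].
After inserting 4: P = [[1, 2, 4], [3, 6], [8]].
After inserting 7: P = [[1, 2, 4, 7], [3, 6], [8]].
After inserting 5: P = [[1, 2, 4, 5], [3, 6, 7], [8]].

The final insertion tableau P = [[1, 2, 4, 5], [3, 6, 7], [8]] has shape [4, 3, 1].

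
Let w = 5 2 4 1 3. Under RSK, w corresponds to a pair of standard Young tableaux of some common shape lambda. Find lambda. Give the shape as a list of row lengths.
Row-insert each entry into an empty tableau.

After inserting 5: P = [[5]].
After inserting 2: P = [[2], [5]].
After inserting 4: P = [[2, 4], [5]].
After inserting 1: P = [[1, 4], [2], [5]].
After inserting 3: P = [[1, 3], [2, 4], [5]].

The final insertion tableau P = [[1, 3], [2, 4], [5]] has shape [2, 2, 1].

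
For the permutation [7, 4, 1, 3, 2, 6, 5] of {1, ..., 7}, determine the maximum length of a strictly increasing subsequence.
3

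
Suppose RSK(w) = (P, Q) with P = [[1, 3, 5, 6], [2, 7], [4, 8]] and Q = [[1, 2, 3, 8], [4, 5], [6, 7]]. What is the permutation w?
2 4 8 3 7 1 5 6

Reverse the RSK construction: for i from n down to 1, find the cell of Q containing i, remove the entry at that cell from P, and reverse-bump it up through P; the value ejected from row 1 is w(i).

Step i=8: Q has 8 at row 1, column 4; remove that cell from P, ejecting 6. So w(8) = 6. P is now [[1, 3, 5], [2, 7], [4, 8]].
Step i=7: Q has 7 at row 3, column 2; remove 8 from row 3 of P and reverse-bump: 8 enters row 2 and ejects 7; 7 enters row 1 and ejects 5. So w(7) = 5. P is now [[1, 3, 7], [2, 8], [4]].
Step i=6: Q has 6 at row 3, column 1; remove 4 from row 3 of P and reverse-bump: 4 enters row 2 and ejects 2; 2 enters row 1 and ejects 1. So w(6) = 1. P is now [[2, 3, 7], [4, 8]].
Step i=5: Q has 5 at row 2, column 2; remove 8 from row 2 of P and reverse-bump: 8 enters row 1 and ejects 7. So w(5) = 7. P is now [[2, 3, 8], [4]].
Step i=4: Q has 4 at row 2, column 1; remove 4 from row 2 of P and reverse-bump: 4 enters row 1 and ejects 3. So w(4) = 3. P is now [[2, 4, 8]].
Step i=3: Q has 3 at row 1, column 3; remove that cell from P, ejecting 8. So w(3) = 8. P is now [[2, 4]].
Step i=2: Q has 2 at row 1, column 2; remove that cell from P, ejecting 4. So w(2) = 4. P is now [[2]].
Step i=1: Q has 1 at row 1, column 1; remove that cell from P, ejecting 2. So w(1) = 2. P is now [].

So w = 2 4 8 3 7 1 5 6.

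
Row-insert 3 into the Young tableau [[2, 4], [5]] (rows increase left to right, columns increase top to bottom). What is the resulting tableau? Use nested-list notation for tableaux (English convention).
[[2, 3], [4], [5]]

In row 1, 3 replaces 4 (the leftmost entry greater than 3); 4 is bumped to row 2. In row 2, 4 replaces 5 (the leftmost entry greater than 4); 5 is bumped to row 3. 5 starts a new row 3. The new tableau is [[2, 3], [4], [5]].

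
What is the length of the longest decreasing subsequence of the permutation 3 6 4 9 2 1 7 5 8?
4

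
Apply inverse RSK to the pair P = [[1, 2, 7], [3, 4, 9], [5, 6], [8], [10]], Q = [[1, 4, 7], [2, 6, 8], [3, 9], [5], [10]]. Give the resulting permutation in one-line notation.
Reverse the RSK construction: for i from n down to 1, find the cell of Q containing i, remove the entry at that cell from P, and reverse-bump it up through P; the value ejected from row 1 is w(i).

Step i=10: Q has 10 at row 5, column 1; remove 10 from row 5 of P and reverse-bump: 10 enters row 4 and ejects 8; 8 enters row 3 and ejects 6; 6 enters row 2 and ejects 4; 4 enters row 1 and ejects 2. So w(10) = 2. P is now [[1, 4, 7], [3, 6, 9], [5, 8], [10]].
Step i=9: Q has 9 at row 3, column 2; remove 8 from row 3 of P and reverse-bump: 8 enters row 2 and ejects 6; 6 enters row 1 and ejects 4. So w(9) = 4. P is now [[1, 6, 7], [3, 8, 9], [5], [10]].
Step i=8: Q has 8 at row 2, column 3; remove 9 from row 2 of P and reverse-bump: 9 enters row 1 and ejects 7. So w(8) = 7. P is now [[1, 6, 9], [3, 8], [5], [10]].
Step i=7: Q has 7 at row 1, column 3; remove that cell from P, ejecting 9. So w(7) = 9. P is now [[1, 6], [3, 8], [5], [10]].
Step i=6: Q has 6 at row 2, column 2; remove 8 from row 2 of P and reverse-bump: 8 enters row 1 and ejects 6. So w(6) = 6. P is now [[1, 8], [3], [5], [10]].
Step i=5: Q has 5 at row 4, column 1; remove 10 from row 4 of P and reverse-bump: 10 enters row 3 and ejects 5; 5 enters row 2 and ejects 3; 3 enters row 1 and ejects 1. So w(5) = 1. P is now [[3, 8], [5], [10]].
Step i=4: Q has 4 at row 1, column 2; remove that cell from P, ejecting 8. So w(4) = 8. P is now [[3], [5], [10]].
Step i=3: Q has 3 at row 3, column 1; remove 10 from row 3 of P and reverse-bump: 10 enters row 2 and ejects 5; 5 enters row 1 and ejects 3. So w(3) = 3. P is now [[5], [10]].
Step i=2: Q has 2 at row 2, column 1; remove 10 from row 2 of P and reverse-bump: 10 enters row 1 and ejects 5. So w(2) = 5. P is now [[10]].
Step i=1: Q has 1 at row 1, column 1; remove that cell from P, ejecting 10. So w(1) = 10. P is now [].

So w = 10 5 3 8 1 6 9 7 4 2.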